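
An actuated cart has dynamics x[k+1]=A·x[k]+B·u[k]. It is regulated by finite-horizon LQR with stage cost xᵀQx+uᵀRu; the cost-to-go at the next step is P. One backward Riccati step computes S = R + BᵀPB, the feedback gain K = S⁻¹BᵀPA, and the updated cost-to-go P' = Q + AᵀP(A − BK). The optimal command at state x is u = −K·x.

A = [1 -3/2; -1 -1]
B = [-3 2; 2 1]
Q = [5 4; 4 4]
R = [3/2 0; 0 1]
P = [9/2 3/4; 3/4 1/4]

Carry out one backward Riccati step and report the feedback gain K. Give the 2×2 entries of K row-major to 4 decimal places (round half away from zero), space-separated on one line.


-0.2361 0.1903 0.0863 -0.5157

BᵀP = [-12.0000 -1.7500; 9.7500 1.7500]
S = R + BᵀPB = [3/2 0; 0 1] + [32.5000 -25.7500; -25.7500 21.2500] = [34.0000 -25.7500; -25.7500 22.2500]
BᵀPA = [-10.2500 19.7500; 8.0000 -16.3750]
K = S⁻¹·BᵀPA = [-0.2361 0.1903; 0.0863 -0.5157]
A−BK = [0.1191 0.1023; -0.6140 -0.8649]
AᵀP(A−BK) = [0.1395 -0.0487; -0.0487 0.4217]
P' = Q + AᵀP(A−BK) = [5.1395 3.9513; 3.9513 4.4217]
tr(P') = 9.5611


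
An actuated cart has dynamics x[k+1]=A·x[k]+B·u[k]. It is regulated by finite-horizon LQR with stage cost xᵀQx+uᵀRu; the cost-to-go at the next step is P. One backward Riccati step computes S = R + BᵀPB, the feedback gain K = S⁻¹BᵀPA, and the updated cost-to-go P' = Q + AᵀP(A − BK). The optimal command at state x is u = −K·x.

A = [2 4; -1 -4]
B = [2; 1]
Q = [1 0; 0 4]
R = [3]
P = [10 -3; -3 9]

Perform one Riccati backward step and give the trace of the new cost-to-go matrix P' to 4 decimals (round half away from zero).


BᵀP = [17.0000 3.0000]
S = R + BᵀPB = [3] + [37.0000] = [40.0000]
BᵀPA = [31.0000 56.0000]
K = S⁻¹·BᵀPA = [0.7750 1.4000]
A−BK = [0.4500 1.2000; -1.7750 -5.4000]
AᵀP(A−BK) = [36.9750 108.6000; 108.6000 321.6000]
P' = Q + AᵀP(A−BK) = [37.9750 108.6000; 108.6000 325.6000]
tr(P') = 363.5750

363.5750


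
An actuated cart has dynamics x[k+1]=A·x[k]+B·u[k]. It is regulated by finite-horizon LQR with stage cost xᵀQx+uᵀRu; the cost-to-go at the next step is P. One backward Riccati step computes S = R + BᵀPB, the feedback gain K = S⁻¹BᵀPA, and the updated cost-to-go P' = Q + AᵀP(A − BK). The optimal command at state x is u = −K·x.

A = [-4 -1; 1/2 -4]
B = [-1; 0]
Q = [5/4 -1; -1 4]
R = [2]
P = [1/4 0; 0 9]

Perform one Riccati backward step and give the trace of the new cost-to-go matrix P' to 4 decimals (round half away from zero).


BᵀP = [-0.2500 0.0000]
S = R + BᵀPB = [2] + [0.2500] = [2.2500]
BᵀPA = [1.0000 0.2500]
K = S⁻¹·BᵀPA = [0.4444 0.1111]
A−BK = [-3.5556 -0.8889; 0.5000 -4.0000]
AᵀP(A−BK) = [5.8056 -17.1111; -17.1111 144.2222]
P' = Q + AᵀP(A−BK) = [7.0556 -18.1111; -18.1111 148.2222]
tr(P') = 155.2778

155.2778


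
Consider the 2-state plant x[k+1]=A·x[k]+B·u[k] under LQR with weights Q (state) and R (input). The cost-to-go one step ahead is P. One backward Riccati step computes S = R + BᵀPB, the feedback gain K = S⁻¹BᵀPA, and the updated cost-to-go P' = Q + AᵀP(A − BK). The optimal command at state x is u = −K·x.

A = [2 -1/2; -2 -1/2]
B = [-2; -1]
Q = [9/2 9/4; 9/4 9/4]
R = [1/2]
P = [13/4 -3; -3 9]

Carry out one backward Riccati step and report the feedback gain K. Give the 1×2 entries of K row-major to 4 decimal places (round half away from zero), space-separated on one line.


-0.0952 0.3095

BᵀP = [-3.5000 -3.0000]
S = R + BᵀPB = [1/2] + [10.0000] = [10.5000]
BᵀPA = [-1.0000 3.2500]
K = S⁻¹·BᵀPA = [-0.0952 0.3095]
A−BK = [1.8095 0.1190; -2.0952 -0.1905]
AᵀP(A−BK) = [72.9048 6.0595; 6.0595 0.5565]
P' = Q + AᵀP(A−BK) = [77.4048 8.3095; 8.3095 2.8065]
tr(P') = 80.2113


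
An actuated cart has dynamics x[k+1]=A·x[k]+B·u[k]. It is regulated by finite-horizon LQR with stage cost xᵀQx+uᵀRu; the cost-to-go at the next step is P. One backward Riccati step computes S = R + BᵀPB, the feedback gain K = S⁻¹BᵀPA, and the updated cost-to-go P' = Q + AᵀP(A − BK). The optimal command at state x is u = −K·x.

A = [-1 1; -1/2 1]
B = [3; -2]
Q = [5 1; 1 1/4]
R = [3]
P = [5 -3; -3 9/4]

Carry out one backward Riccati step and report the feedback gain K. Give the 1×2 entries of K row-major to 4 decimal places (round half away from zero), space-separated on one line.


-0.1532 0.0806

BᵀP = [21.0000 -13.5000]
S = R + BᵀPB = [3] + [90.0000] = [93.0000]
BᵀPA = [-14.2500 7.5000]
K = S⁻¹·BᵀPA = [-0.1532 0.0806]
A−BK = [-0.5403 0.7581; -0.8065 1.1613]
AᵀP(A−BK) = [0.3790 -0.4758; -0.4758 0.6452]
P' = Q + AᵀP(A−BK) = [5.3790 0.5242; 0.5242 0.8952]
tr(P') = 6.2742


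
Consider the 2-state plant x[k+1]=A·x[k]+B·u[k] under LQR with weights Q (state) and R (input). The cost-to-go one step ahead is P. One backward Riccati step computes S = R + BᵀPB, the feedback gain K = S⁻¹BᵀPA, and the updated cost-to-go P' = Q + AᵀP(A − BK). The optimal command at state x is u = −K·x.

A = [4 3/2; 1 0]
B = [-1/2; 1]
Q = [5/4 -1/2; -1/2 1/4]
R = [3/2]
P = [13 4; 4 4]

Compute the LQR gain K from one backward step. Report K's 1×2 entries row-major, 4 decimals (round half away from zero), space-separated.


BᵀP = [-2.5000 2.0000]
S = R + BᵀPB = [3/2] + [3.2500] = [4.7500]
BᵀPA = [-8.0000 -3.7500]
K = S⁻¹·BᵀPA = [-1.6842 -0.7895]
A−BK = [3.1579 1.1053; 2.6842 0.7895]
AᵀP(A−BK) = [230.5263 77.6842; 77.6842 26.2895]
P' = Q + AᵀP(A−BK) = [231.7763 77.1842; 77.1842 26.5395]
tr(P') = 258.3158

-1.6842 -0.7895


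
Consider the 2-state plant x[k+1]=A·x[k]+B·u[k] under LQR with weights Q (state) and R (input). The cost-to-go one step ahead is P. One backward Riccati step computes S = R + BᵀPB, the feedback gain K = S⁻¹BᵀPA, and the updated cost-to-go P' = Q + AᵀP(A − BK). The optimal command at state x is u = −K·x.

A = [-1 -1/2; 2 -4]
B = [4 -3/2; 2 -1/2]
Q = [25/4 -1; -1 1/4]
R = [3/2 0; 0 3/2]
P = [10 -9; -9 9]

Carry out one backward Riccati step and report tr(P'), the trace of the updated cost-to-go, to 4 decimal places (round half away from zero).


BᵀP = [22.0000 -18.0000; -10.5000 9.0000]
S = R + BᵀPB = [3/2 0; 0 3/2] + [52.0000 -24.0000; -24.0000 11.2500] = [53.5000 -24.0000; -24.0000 12.7500]
BᵀPA = [-58.0000 61.0000; 28.5000 -30.7500]
K = S⁻¹·BᵀPA = [-0.5230 0.3746; 1.2509 -1.7067]
A−BK = [2.9682 -4.5583; 3.6714 -5.6025]
AᵀP(A−BK) = [16.0177 -23.6343; -23.6343 35.1705]
P' = Q + AᵀP(A−BK) = [22.2677 -24.6343; -24.6343 35.4205]
tr(P') = 57.6882

57.6882


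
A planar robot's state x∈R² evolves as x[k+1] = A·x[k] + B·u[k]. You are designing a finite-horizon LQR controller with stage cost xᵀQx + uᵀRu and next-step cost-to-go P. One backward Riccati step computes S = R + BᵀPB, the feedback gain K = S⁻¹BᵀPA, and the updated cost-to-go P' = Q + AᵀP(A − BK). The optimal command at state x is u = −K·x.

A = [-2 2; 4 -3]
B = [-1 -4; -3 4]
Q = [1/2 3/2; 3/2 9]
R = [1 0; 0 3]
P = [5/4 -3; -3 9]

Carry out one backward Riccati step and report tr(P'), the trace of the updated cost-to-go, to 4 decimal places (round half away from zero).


11.7862

BᵀP = [7.7500 -24.0000; -17.0000 48.0000]
S = R + BᵀPB = [1 0; 0 3] + [64.2500 -127.0000; -127.0000 260.0000] = [65.2500 -127.0000; -127.0000 263.0000]
BᵀPA = [-111.5000 87.5000; 226.0000 -178.0000]
K = S⁻¹·BᵀPA = [-0.6033 0.3940; 0.5680 -0.4866]
A−BK = [-0.3315 0.4478; -0.0819 0.1282]
AᵀP(A−BK) = [1.3666 -1.1093; -1.1093 0.9196]
P' = Q + AᵀP(A−BK) = [1.8666 0.3907; 0.3907 9.9196]
tr(P') = 11.7862


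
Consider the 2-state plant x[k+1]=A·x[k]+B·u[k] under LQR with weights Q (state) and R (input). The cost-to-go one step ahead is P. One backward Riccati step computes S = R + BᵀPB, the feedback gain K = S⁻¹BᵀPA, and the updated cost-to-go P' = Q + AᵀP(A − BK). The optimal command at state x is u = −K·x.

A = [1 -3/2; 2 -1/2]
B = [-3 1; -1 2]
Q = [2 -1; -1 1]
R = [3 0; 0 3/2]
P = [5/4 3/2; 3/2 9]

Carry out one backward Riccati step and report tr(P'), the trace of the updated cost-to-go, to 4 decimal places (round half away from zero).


BᵀP = [-5.2500 -13.5000; 4.2500 19.5000]
S = R + BᵀPB = [3 0; 0 3/2] + [29.2500 -32.2500; -32.2500 43.2500] = [32.2500 -32.2500; -32.2500 44.7500]
BᵀPA = [-32.2500 14.6250; 43.2500 -16.1250]
K = S⁻¹·BᵀPA = [-0.1200 0.3335; 0.8800 -0.1200]
A−BK = [-0.2400 -0.3795; 0.1200 0.0735]
AᵀP(A−BK) = [1.3200 -0.1800; -0.1800 0.5002]
P' = Q + AᵀP(A−BK) = [3.3200 -1.1800; -1.1800 1.5002]
tr(P') = 4.8202

4.8202


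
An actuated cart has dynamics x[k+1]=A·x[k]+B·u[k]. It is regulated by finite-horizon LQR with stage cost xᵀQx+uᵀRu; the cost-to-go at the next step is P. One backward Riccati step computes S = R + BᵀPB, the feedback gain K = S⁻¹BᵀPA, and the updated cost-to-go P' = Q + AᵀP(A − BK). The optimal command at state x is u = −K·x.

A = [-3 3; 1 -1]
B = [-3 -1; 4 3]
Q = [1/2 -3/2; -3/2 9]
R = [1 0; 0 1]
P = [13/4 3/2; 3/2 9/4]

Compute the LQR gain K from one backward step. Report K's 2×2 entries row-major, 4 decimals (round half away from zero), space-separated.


1.2740 -1.2740 -1.3211 1.3211

BᵀP = [-3.7500 4.5000; 1.2500 5.2500]
S = R + BᵀPB = [1 0; 0 1] + [29.2500 17.2500; 17.2500 14.5000] = [30.2500 17.2500; 17.2500 15.5000]
BᵀPA = [15.7500 -15.7500; 1.5000 -1.5000]
K = S⁻¹·BᵀPA = [1.2740 -1.2740; -1.3211 1.3211]
A−BK = [-0.4991 0.4991; -0.1328 0.1328]
AᵀP(A−BK) = [4.4163 -4.4163; -4.4163 4.4163]
P' = Q + AᵀP(A−BK) = [4.9163 -5.9163; -5.9163 13.4163]
tr(P') = 18.3325


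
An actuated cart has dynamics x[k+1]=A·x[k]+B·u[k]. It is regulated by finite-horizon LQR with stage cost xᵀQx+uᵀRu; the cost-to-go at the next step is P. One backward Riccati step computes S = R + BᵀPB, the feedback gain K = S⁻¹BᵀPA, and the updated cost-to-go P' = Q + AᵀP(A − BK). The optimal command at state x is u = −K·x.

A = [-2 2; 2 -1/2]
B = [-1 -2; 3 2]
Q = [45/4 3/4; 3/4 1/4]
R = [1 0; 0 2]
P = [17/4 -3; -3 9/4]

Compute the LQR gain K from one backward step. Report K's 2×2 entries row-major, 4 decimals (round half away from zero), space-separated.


0.6301 -0.3836 0.4041 -0.3193

BᵀP = [-13.2500 9.7500; -14.5000 10.5000]
S = R + BᵀPB = [1 0; 0 2] + [42.5000 46.0000; 46.0000 50.0000] = [43.5000 46.0000; 46.0000 52.0000]
BᵀPA = [46.0000 -31.3750; 50.0000 -34.2500]
K = S⁻¹·BᵀPA = [0.6301 -0.3836; 0.4041 -0.3193]
A−BK = [-0.5616 0.9777; -0.6986 1.2894]
AᵀP(A−BK) = [0.8082 -0.6387; -0.6387 0.5905]
P' = Q + AᵀP(A−BK) = [12.0582 0.1113; 0.1113 0.8405]
tr(P') = 12.8988


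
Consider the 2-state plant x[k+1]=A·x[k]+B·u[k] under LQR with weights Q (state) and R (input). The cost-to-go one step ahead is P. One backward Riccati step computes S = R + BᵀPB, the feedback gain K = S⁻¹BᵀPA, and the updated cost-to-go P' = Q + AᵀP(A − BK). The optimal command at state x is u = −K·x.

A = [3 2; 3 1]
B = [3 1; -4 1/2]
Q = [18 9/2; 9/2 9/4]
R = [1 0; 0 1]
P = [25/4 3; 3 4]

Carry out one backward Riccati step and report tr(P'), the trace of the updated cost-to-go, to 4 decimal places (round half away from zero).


BᵀP = [6.7500 -7.0000; 7.7500 5.0000]
S = R + BᵀPB = [1 0; 0 1] + [48.2500 3.2500; 3.2500 10.2500] = [49.2500 3.2500; 3.2500 11.2500]
BᵀPA = [-0.7500 6.5000; 38.2500 20.5000]
K = S⁻¹·BᵀPA = [-0.2443 0.0120; 3.4706 1.8188]
A−BK = [0.2622 0.1454; 0.2877 0.1385]
AᵀP(A−BK) = [13.3178 6.9411; 6.9411 3.6375]
P' = Q + AᵀP(A−BK) = [31.3178 11.4411; 11.4411 5.8875]
tr(P') = 37.2054

37.2054


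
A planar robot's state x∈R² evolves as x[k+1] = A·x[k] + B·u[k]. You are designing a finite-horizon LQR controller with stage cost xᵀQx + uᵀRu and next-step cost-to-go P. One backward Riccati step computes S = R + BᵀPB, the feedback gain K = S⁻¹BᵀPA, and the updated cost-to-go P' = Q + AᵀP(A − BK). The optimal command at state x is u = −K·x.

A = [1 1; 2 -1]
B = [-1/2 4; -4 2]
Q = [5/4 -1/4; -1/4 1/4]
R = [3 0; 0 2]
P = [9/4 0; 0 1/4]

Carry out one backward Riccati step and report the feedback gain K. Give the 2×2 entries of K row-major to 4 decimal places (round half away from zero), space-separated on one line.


-0.2251 0.1994 0.2189 0.2512

BᵀP = [-1.1250 -1.0000; 9.0000 0.5000]
S = R + BᵀPB = [3 0; 0 2] + [4.5625 -6.5000; -6.5000 37.0000] = [7.5625 -6.5000; -6.5000 39.0000]
BᵀPA = [-3.1250 -0.1250; 10.0000 8.5000]
K = S⁻¹·BᵀPA = [-0.2251 0.1994; 0.2189 0.2512]
A−BK = [0.0119 0.0950; 0.6619 -0.7049]
AᵀP(A−BK) = [0.3577 -0.1388; -0.1388 0.3899]
P' = Q + AᵀP(A−BK) = [1.6077 -0.3888; -0.3888 0.6399]
tr(P') = 2.2476


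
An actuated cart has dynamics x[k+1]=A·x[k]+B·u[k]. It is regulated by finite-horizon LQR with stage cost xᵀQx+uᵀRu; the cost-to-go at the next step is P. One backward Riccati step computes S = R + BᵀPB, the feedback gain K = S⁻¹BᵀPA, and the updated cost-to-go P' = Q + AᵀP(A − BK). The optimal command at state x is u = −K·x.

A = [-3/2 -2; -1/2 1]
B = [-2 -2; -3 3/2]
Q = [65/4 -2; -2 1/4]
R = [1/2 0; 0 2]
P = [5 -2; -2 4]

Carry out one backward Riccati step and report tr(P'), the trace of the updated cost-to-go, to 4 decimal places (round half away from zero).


18.3630

BᵀP = [-4.0000 -8.0000; -13.0000 10.0000]
S = R + BᵀPB = [1/2 0; 0 2] + [32.0000 -4.0000; -4.0000 41.0000] = [32.5000 -4.0000; -4.0000 43.0000]
BᵀPA = [10.0000 0.0000; 14.5000 36.0000]
K = S⁻¹·BᵀPA = [0.3532 0.1042; 0.3701 0.8469]
A−BK = [-0.0534 -0.0977; 0.0046 0.0423]
AᵀP(A−BK) = [0.3516 0.6775; 0.6775 1.5114]
P' = Q + AᵀP(A−BK) = [16.6016 -1.3225; -1.3225 1.7614]
tr(P') = 18.3630


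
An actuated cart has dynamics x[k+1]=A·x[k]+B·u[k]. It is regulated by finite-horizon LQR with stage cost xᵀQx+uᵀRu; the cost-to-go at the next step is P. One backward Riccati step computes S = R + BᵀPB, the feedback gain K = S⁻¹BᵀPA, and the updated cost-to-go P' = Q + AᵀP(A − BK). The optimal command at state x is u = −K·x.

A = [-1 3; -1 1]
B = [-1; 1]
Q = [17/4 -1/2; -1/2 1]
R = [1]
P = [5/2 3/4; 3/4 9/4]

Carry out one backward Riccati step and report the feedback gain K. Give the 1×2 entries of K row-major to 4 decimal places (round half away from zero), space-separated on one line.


BᵀP = [-1.7500 1.5000]
S = R + BᵀPB = [1] + [3.2500] = [4.2500]
BᵀPA = [0.2500 -3.7500]
K = S⁻¹·BᵀPA = [0.0588 -0.8824]
A−BK = [-0.9412 2.1176; -1.0588 1.8824]
AᵀP(A−BK) = [6.2353 -12.5294; -12.5294 25.9412]
P' = Q + AᵀP(A−BK) = [10.4853 -13.0294; -13.0294 26.9412]
tr(P') = 37.4265

0.0588 -0.8824


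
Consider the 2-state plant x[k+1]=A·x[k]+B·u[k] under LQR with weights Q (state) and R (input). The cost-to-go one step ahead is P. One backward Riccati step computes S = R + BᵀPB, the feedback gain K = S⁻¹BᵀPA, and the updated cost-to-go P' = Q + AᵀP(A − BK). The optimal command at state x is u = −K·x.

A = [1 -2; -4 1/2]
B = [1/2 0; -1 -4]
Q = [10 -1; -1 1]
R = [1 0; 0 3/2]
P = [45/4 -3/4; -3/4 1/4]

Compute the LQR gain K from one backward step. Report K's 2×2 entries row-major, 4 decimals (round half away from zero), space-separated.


BᵀP = [6.3750 -0.6250; 3.0000 -1.0000]
S = R + BᵀPB = [1 0; 0 3/2] + [3.8125 2.5000; 2.5000 4.0000] = [4.8125 2.5000; 2.5000 5.5000]
BᵀPA = [8.8750 -13.0625; 7.0000 -6.5000]
K = S⁻¹·BᵀPA = [1.5487 -2.7496; 0.5688 0.0680]
A−BK = [0.2257 -0.6252; -0.1762 -1.9776]
AᵀP(A−BK) = [3.5240 -5.4482; -5.4482 11.0877]
P' = Q + AᵀP(A−BK) = [13.5240 -6.4482; -6.4482 12.0877]
tr(P') = 25.6117

1.5487 -2.7496 0.5688 0.0680


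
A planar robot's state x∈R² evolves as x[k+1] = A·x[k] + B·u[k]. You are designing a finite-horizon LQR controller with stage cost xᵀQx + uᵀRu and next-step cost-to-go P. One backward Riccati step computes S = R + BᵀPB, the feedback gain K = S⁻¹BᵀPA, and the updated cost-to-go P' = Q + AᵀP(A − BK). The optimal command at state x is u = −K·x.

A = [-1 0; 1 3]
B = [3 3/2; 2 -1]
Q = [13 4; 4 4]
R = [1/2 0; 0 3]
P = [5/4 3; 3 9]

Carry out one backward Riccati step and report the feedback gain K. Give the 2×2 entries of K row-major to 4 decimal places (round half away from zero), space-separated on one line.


BᵀP = [9.7500 27.0000; -1.1250 -4.5000]
S = R + BᵀPB = [1/2 0; 0 3] + [83.2500 -12.3750; -12.3750 2.8125] = [83.7500 -12.3750; -12.3750 5.8125]
BᵀPA = [17.2500 81.0000; -3.3750 -13.5000]
K = S⁻¹·BᵀPA = [0.1753 0.9104; -0.2074 -0.3844]
A−BK = [-1.2149 -2.1545; 0.4420 0.7949]
AᵀP(A−BK) = [0.5257 0.9989; 0.9989 2.0711]
P' = Q + AᵀP(A−BK) = [13.5257 4.9989; 4.9989 6.0711]
tr(P') = 19.5968

0.1753 0.9104 -0.2074 -0.3844


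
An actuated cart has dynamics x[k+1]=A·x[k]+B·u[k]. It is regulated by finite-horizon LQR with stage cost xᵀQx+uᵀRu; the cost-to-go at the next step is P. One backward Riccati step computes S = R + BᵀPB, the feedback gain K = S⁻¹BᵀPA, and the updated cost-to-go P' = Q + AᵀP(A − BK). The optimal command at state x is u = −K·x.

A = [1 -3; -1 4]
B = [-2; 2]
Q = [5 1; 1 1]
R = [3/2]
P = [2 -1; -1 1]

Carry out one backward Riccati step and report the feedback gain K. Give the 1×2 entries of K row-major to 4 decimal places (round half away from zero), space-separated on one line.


BᵀP = [-6.0000 4.0000]
S = R + BᵀPB = [3/2] + [20.0000] = [21.5000]
BᵀPA = [-10.0000 34.0000]
K = S⁻¹·BᵀPA = [-0.4651 1.5814]
A−BK = [0.0698 0.1628; -0.0698 0.8372]
AᵀP(A−BK) = [0.3488 -1.1860; -1.1860 4.2326]
P' = Q + AᵀP(A−BK) = [5.3488 -0.1860; -0.1860 5.2326]
tr(P') = 10.5814

-0.4651 1.5814


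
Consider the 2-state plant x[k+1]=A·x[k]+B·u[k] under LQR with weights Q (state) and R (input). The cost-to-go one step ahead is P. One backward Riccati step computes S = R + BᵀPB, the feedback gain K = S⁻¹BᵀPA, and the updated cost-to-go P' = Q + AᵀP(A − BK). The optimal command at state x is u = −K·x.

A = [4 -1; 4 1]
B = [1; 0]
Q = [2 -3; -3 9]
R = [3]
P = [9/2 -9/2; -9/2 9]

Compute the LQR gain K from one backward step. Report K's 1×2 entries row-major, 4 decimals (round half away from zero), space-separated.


0.0000 -1.2000

BᵀP = [4.5000 -4.5000]
S = R + BᵀPB = [3] + [4.5000] = [7.5000]
BᵀPA = [0.0000 -9.0000]
K = S⁻¹·BᵀPA = [0.0000 -1.2000]
A−BK = [4.0000 0.2000; 4.0000 1.0000]
AᵀP(A−BK) = [72.0000 18.0000; 18.0000 11.7000]
P' = Q + AᵀP(A−BK) = [74.0000 15.0000; 15.0000 20.7000]
tr(P') = 94.7000


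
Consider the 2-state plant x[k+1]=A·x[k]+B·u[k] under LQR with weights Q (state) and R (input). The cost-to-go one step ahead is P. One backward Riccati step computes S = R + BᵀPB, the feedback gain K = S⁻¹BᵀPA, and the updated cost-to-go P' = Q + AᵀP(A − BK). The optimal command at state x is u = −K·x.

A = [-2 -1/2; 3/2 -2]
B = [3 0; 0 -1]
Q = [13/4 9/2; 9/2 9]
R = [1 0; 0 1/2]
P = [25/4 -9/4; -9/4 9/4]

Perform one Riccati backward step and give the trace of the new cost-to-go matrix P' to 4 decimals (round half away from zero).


BᵀP = [18.7500 -6.7500; 2.2500 -2.2500]
S = R + BᵀPB = [1 0; 0 1/2] + [56.2500 6.7500; 6.7500 2.2500] = [57.2500 6.7500; 6.7500 2.7500]
BᵀPA = [-47.6250 4.1250; -7.8750 3.3750]
K = S⁻¹·BᵀPA = [-0.6955 -0.1022; -1.1564 1.4782]
A−BK = [0.0866 -0.1933; 0.3436 -0.5218]
AᵀP(A−BK) = [1.3310 -1.0405; -1.0405 1.4953]
P' = Q + AᵀP(A−BK) = [4.5810 3.4595; 3.4595 10.4953]
tr(P') = 15.0763

15.0763


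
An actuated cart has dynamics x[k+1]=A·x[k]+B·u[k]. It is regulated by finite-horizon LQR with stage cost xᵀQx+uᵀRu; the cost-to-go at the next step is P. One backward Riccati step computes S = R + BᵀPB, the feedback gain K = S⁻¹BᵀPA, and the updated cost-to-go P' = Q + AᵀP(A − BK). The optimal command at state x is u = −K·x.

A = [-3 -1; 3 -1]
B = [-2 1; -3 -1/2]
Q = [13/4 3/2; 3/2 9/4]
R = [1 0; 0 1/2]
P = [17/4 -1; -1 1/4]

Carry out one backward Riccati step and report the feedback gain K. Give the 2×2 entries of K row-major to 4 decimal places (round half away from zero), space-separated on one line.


0.9341 0.2395 -2.0479 -0.3713

BᵀP = [-5.5000 1.2500; 4.7500 -1.1250]
S = R + BᵀPB = [1 0; 0 1/2] + [7.2500 -6.1250; -6.1250 5.3125] = [8.2500 -6.1250; -6.1250 5.8125]
BᵀPA = [20.2500 4.2500; -17.6250 -3.6250]
K = S⁻¹·BᵀPA = [0.9341 0.2395; -2.0479 -0.3713]
A−BK = [0.9162 -0.1497; 4.7784 -0.4671]
AᵀP(A−BK) = [3.4895 0.6063; 0.6063 0.1362]
P' = Q + AᵀP(A−BK) = [6.7395 2.1063; 2.1063 2.3862]
tr(P') = 9.1257


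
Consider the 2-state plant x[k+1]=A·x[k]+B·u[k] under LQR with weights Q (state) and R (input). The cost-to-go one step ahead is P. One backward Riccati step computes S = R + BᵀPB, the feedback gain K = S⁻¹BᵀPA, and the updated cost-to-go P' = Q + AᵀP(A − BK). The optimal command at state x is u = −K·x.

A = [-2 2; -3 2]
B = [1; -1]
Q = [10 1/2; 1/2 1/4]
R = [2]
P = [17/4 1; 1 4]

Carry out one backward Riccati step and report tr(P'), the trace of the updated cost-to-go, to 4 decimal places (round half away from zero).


BᵀP = [3.2500 -3.0000]
S = R + BᵀPB = [2] + [6.2500] = [8.2500]
BᵀPA = [2.5000 0.5000]
K = S⁻¹·BᵀPA = [0.3030 0.0606]
A−BK = [-2.3030 1.9394; -2.6970 2.0606]
AᵀP(A−BK) = [64.2424 -51.1515; -51.1515 40.9697]
P' = Q + AᵀP(A−BK) = [74.2424 -50.6515; -50.6515 41.2197]
tr(P') = 115.4621

115.4621


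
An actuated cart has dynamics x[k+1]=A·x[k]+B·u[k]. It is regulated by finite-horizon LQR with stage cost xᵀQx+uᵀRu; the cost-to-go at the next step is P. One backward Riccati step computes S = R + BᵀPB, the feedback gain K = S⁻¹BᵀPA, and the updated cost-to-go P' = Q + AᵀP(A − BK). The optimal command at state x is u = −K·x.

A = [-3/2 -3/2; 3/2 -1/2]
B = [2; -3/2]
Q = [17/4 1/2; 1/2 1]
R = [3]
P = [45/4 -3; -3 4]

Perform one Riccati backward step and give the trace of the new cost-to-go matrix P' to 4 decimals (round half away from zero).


BᵀP = [27.0000 -12.0000]
S = R + BᵀPB = [3] + [72.0000] = [75.0000]
BᵀPA = [-58.5000 -34.5000]
K = S⁻¹·BᵀPA = [-0.7800 -0.4600]
A−BK = [0.0600 -0.5800; 0.3300 -1.1900]
AᵀP(A−BK) = [2.1825 -0.0975; -0.0975 5.9425]
P' = Q + AᵀP(A−BK) = [6.4325 0.4025; 0.4025 6.9425]
tr(P') = 13.3750

13.3750


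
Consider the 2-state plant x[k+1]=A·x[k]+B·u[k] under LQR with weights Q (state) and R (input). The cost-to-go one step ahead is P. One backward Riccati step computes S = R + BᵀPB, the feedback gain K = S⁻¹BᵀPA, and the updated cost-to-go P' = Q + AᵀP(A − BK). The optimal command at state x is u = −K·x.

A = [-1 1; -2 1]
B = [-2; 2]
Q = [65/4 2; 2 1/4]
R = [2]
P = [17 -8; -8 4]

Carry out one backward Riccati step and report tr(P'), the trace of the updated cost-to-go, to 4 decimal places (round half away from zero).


17.9667

BᵀP = [-50.0000 24.0000]
S = R + BᵀPB = [2] + [148.0000] = [150.0000]
BᵀPA = [2.0000 -26.0000]
K = S⁻¹·BᵀPA = [0.0133 -0.1733]
A−BK = [-0.9733 0.6533; -2.0267 1.3467]
AᵀP(A−BK) = [0.9733 -0.6533; -0.6533 0.4933]
P' = Q + AᵀP(A−BK) = [17.2233 1.3467; 1.3467 0.7433]
tr(P') = 17.9667


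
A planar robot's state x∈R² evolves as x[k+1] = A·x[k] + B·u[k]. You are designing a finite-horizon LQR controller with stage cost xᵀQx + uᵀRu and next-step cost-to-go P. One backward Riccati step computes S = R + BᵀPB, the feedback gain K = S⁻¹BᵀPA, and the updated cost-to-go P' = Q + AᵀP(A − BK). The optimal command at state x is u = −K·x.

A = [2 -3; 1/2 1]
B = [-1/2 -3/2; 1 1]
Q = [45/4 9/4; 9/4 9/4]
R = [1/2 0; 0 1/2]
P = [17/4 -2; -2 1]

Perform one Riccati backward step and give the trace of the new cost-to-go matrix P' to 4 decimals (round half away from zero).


15.2355

BᵀP = [-4.1250 2.0000; -8.3750 4.0000]
S = R + BᵀPB = [1/2 0; 0 1/2] + [4.0625 8.1875; 8.1875 16.5625] = [4.5625 8.1875; 8.1875 17.0625]
BᵀPA = [-7.2500 14.3750; -14.7500 29.1250]
K = S⁻¹·BᵀPA = [-0.2717 0.6301; -0.7341 1.4046]
A−BK = [0.7630 -0.5780; 1.5058 -1.0347]
AᵀP(A−BK) = [0.4523 -0.7139; -0.7139 1.2832]
P' = Q + AᵀP(A−BK) = [11.7023 1.5361; 1.5361 3.5332]
tr(P') = 15.2355


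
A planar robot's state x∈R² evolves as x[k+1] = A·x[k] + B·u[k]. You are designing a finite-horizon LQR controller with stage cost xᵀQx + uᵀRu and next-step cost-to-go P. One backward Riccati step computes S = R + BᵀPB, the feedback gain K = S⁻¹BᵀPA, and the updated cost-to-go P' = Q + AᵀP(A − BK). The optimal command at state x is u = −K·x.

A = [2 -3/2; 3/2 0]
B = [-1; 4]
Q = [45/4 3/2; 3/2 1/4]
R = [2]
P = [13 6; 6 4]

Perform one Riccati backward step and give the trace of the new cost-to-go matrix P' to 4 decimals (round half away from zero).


84.8065

BᵀP = [11.0000 10.0000]
S = R + BᵀPB = [2] + [29.0000] = [31.0000]
BᵀPA = [37.0000 -16.5000]
K = S⁻¹·BᵀPA = [1.1935 -0.5323]
A−BK = [3.1935 -2.0323; -3.2742 2.1290]
AᵀP(A−BK) = [52.8387 -32.8065; -32.8065 20.4677]
P' = Q + AᵀP(A−BK) = [64.0887 -31.3065; -31.3065 20.7177]
tr(P') = 84.8065


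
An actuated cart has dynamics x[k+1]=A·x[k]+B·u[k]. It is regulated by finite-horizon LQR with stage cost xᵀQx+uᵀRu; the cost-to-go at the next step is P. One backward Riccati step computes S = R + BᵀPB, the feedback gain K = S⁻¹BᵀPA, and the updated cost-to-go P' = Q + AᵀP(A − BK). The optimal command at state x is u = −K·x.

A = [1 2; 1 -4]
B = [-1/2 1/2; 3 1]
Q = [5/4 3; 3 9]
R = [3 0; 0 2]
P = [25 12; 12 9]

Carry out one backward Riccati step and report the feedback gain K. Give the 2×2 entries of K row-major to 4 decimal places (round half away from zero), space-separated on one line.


BᵀP = [23.5000 21.0000; 24.5000 15.0000]
S = R + BᵀPB = [3 0; 0 2] + [51.2500 32.7500; 32.7500 27.2500] = [54.2500 32.7500; 32.7500 29.2500]
BᵀPA = [44.5000 -37.0000; 39.5000 -11.0000]
K = S⁻¹·BᵀPA = [0.0156 -1.4040; 1.3330 1.1959]
A−BK = [0.3413 0.7000; -0.3797 -0.9840]
AᵀP(A−BK) = [4.6539 5.2387; 5.2387 13.2076]
P' = Q + AᵀP(A−BK) = [5.9039 8.2387; 8.2387 22.2076]
tr(P') = 28.1114

0.0156 -1.4040 1.3330 1.1959


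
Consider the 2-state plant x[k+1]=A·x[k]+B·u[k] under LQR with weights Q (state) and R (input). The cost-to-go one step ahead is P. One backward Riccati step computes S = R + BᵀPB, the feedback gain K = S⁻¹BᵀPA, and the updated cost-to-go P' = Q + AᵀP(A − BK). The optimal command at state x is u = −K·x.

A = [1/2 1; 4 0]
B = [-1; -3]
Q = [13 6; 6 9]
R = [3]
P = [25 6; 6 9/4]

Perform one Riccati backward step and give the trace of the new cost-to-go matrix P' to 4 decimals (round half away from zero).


BᵀP = [-43.0000 -12.7500]
S = R + BᵀPB = [3] + [81.2500] = [84.2500]
BᵀPA = [-72.5000 -43.0000]
K = S⁻¹·BᵀPA = [-0.8605 -0.5104]
A−BK = [-0.3605 0.4896; 1.4184 -1.5312]
AᵀP(A−BK) = [3.8613 -0.5030; -0.5030 3.0534]
P' = Q + AᵀP(A−BK) = [16.8613 5.4970; 5.4970 12.0534]
tr(P') = 28.9147

28.9147


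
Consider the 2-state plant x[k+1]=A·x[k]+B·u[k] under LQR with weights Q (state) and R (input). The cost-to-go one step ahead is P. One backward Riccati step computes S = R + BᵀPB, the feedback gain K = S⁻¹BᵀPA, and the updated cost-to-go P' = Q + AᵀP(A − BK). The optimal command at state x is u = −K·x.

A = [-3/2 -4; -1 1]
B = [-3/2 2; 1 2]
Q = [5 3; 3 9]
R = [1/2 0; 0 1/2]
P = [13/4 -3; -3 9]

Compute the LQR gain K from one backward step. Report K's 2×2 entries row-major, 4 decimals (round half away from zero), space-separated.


0.1889 1.9467 -0.5833 -0.4667

BᵀP = [-7.8750 13.5000; 0.5000 12.0000]
S = R + BᵀPB = [1/2 0; 0 1/2] + [25.3125 11.2500; 11.2500 25.0000] = [25.8125 11.2500; 11.2500 25.5000]
BᵀPA = [-1.6875 45.0000; -12.7500 10.0000]
K = S⁻¹·BᵀPA = [0.1889 1.9467; -0.5833 -0.4667]
A−BK = [-0.0501 -0.1465; -0.0222 -0.0133]
AᵀP(A−BK) = [0.1939 0.3347; 0.3347 2.0634]
P' = Q + AᵀP(A−BK) = [5.1939 3.3347; 3.3347 11.0634]
tr(P') = 16.2573


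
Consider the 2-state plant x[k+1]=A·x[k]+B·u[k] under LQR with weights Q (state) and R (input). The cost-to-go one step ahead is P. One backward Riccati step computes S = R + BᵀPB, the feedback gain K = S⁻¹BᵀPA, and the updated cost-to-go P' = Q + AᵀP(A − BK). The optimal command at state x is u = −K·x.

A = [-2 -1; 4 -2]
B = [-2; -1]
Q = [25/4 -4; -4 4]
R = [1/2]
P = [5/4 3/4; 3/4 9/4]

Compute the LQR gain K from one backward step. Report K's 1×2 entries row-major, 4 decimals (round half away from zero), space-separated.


BᵀP = [-3.2500 -3.7500]
S = R + BᵀPB = [1/2] + [10.2500] = [10.7500]
BᵀPA = [-8.5000 10.7500]
K = S⁻¹·BᵀPA = [-0.7907 1.0000]
A−BK = [-3.5814 1.0000; 3.2093 -1.0000]
AᵀP(A−BK) = [22.2791 -7.0000; -7.0000 2.5000]
P' = Q + AᵀP(A−BK) = [28.5291 -11.0000; -11.0000 6.5000]
tr(P') = 35.0291

-0.7907 1.0000


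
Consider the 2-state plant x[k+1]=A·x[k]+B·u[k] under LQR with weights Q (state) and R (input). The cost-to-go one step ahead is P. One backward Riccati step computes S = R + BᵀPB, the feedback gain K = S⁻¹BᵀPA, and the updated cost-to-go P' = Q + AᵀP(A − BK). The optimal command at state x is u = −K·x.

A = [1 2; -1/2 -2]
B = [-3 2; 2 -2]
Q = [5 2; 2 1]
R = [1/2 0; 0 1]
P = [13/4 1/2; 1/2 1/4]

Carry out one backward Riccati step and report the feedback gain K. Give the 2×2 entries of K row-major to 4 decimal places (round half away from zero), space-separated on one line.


-0.2930 -0.4844 0.0645 0.2266

BᵀP = [-8.7500 -1.0000; 5.5000 0.5000]
S = R + BᵀPB = [1/2 0; 0 1] + [24.2500 -15.5000; -15.5000 10.0000] = [24.7500 -15.5000; -15.5000 11.0000]
BᵀPA = [-8.2500 -15.5000; 5.2500 10.0000]
K = S⁻¹·BᵀPA = [-0.2930 -0.4844; 0.0645 0.2266]
A−BK = [-0.0078 0.0938; 0.2148 -0.5781]
AᵀP(A−BK) = [0.0571 0.0645; 0.0645 0.2266]
P' = Q + AᵀP(A−BK) = [5.0571 2.0645; 2.0645 1.2266]
tr(P') = 6.2837


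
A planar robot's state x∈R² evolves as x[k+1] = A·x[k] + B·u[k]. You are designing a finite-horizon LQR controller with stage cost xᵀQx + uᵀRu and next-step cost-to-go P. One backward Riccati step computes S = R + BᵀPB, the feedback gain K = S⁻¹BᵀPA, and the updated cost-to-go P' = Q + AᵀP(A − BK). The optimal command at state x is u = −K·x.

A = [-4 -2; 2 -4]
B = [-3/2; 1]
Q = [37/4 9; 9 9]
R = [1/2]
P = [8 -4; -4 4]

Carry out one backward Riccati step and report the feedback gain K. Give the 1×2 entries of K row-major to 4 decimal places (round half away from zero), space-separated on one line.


2.4348 -0.2319

BᵀP = [-16.0000 10.0000]
S = R + BᵀPB = [1/2] + [34.0000] = [34.5000]
BᵀPA = [84.0000 -8.0000]
K = S⁻¹·BᵀPA = [2.4348 -0.2319]
A−BK = [-0.3478 -2.3478; -0.4348 -3.7681]
AᵀP(A−BK) = [3.4783 3.4783; 3.4783 30.1449]
P' = Q + AᵀP(A−BK) = [12.7283 12.4783; 12.4783 39.1449]
tr(P') = 51.8732


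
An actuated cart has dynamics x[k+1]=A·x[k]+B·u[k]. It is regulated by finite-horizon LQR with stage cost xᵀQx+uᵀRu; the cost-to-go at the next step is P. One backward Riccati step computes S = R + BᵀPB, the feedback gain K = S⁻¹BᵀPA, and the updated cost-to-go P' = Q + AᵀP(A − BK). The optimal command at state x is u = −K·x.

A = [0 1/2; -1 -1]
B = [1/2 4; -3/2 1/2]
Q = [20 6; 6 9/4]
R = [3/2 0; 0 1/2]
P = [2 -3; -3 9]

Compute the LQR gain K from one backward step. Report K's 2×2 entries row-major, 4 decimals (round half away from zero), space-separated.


BᵀP = [5.5000 -15.0000; 6.5000 -7.5000]
S = R + BᵀPB = [3/2 0; 0 1/2] + [25.2500 14.5000; 14.5000 22.2500] = [26.7500 14.5000; 14.5000 22.7500]
BᵀPA = [15.0000 17.7500; 7.5000 10.7500]
K = S⁻¹·BᵀPA = [0.5837 0.6225; -0.0424 0.0758]
A−BK = [-0.1224 -0.1144; -0.1032 -0.1042]
AᵀP(A−BK) = [0.5621 0.5945; 0.5945 0.6364]
P' = Q + AᵀP(A−BK) = [20.5621 6.5945; 6.5945 2.8864]
tr(P') = 23.4485

0.5837 0.6225 -0.0424 0.0758


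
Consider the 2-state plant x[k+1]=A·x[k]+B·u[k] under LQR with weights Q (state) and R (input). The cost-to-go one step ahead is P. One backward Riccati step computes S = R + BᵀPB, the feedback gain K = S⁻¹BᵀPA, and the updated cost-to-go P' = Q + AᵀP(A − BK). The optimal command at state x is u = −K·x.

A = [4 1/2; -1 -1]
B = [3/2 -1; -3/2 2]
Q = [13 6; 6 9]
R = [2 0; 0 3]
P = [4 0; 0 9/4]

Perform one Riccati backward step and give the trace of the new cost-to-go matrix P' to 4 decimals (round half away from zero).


41.7055

BᵀP = [6.0000 -3.3750; -4.0000 4.5000]
S = R + BᵀPB = [2 0; 0 3] + [14.0625 -12.7500; -12.7500 13.0000] = [16.0625 -12.7500; -12.7500 16.0000]
BᵀPA = [27.3750 6.3750; -20.5000 -6.5000]
K = S⁻¹·BᵀPA = [1.8703 0.2025; 0.2091 -0.2449]
A−BK = [1.4037 -0.0486; 1.3872 -0.2065]
AᵀP(A−BK) = [19.3382 -0.3137; -0.3137 0.3673]
P' = Q + AᵀP(A−BK) = [32.3382 5.6863; 5.6863 9.3673]
tr(P') = 41.7055


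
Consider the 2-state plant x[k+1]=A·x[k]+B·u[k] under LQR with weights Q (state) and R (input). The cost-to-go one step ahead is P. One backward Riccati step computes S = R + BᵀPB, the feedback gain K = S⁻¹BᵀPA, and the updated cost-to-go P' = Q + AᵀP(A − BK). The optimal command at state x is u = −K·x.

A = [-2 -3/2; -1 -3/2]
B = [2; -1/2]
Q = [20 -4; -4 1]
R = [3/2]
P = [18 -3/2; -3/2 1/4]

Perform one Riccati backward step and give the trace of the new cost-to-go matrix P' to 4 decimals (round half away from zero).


BᵀP = [36.7500 -3.1250]
S = R + BᵀPB = [3/2] + [75.0625] = [76.5625]
BᵀPA = [-70.3750 -50.4375]
K = S⁻¹·BᵀPA = [-0.9192 -0.6588]
A−BK = [-0.1616 -0.1824; -1.4596 -1.8294]
AᵀP(A−BK) = [1.5624 1.2637; 1.2637 1.0855]
P' = Q + AᵀP(A−BK) = [21.5624 -2.7363; -2.7363 2.0855]
tr(P') = 23.6480

23.6480


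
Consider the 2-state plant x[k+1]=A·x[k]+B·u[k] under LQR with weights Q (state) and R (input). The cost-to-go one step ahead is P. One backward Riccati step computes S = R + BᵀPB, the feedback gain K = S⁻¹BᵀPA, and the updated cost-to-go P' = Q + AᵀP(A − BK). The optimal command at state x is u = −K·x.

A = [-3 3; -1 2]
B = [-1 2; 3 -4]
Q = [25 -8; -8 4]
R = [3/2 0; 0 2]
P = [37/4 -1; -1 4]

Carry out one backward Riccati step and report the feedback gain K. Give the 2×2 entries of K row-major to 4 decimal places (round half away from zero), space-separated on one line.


BᵀP = [-12.2500 13.0000; 22.5000 -18.0000]
S = R + BᵀPB = [3/2 0; 0 2] + [51.2500 -76.5000; -76.5000 117.0000] = [52.7500 -76.5000; -76.5000 119.0000]
BᵀPA = [23.7500 -10.7500; -49.5000 31.5000]
K = S⁻¹·BᵀPA = [-2.2600 2.6600; -1.8688 1.9747]
A−BK = [-1.5224 1.7106; -1.6953 1.9188]
AᵀP(A−BK) = [42.4182 -47.6771; -47.6771 53.6418]
P' = Q + AᵀP(A−BK) = [67.4182 -55.6771; -55.6771 57.6418]
tr(P') = 125.0600

-2.2600 2.6600 -1.8688 1.9747


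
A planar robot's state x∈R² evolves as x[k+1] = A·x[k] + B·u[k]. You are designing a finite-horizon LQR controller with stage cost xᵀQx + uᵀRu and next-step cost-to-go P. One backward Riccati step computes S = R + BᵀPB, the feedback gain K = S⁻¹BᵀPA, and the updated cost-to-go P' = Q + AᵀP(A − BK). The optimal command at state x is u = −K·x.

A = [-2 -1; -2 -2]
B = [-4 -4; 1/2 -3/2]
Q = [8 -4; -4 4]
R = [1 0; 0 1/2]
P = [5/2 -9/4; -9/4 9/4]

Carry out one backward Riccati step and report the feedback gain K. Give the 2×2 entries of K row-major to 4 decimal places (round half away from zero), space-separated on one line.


BᵀP = [-11.1250 10.1250; -6.6250 5.6250]
S = R + BᵀPB = [1 0; 0 1/2] + [49.5625 29.3125; 29.3125 18.0625] = [50.5625 29.3125; 29.3125 18.5625]
BᵀPA = [2.0000 -9.1250; 2.0000 -4.6250]
K = S⁻¹·BᵀPA = [-0.2710 -0.4262; 0.5356 0.4238]
A−BK = [-0.9413 -1.0095; -1.0610 -1.1512]
AᵀP(A−BK) = [0.4707 0.5047; 0.5047 0.5714]
P' = Q + AᵀP(A−BK) = [8.4707 -3.4953; -3.4953 4.5714]
tr(P') = 13.0420

-0.2710 -0.4262 0.5356 0.4238


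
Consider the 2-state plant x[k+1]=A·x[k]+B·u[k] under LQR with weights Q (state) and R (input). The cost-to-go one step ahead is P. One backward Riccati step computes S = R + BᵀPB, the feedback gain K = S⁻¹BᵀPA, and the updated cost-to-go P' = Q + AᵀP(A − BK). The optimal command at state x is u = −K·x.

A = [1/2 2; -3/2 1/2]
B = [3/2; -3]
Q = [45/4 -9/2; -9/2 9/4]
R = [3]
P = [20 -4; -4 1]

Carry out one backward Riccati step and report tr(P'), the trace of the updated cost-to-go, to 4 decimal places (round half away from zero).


18.2419

BᵀP = [42.0000 -9.0000]
S = R + BᵀPB = [3] + [90.0000] = [93.0000]
BᵀPA = [34.5000 79.5000]
K = S⁻¹·BᵀPA = [0.3710 0.8548]
A−BK = [-0.0565 0.7177; -0.3871 3.0645]
AᵀP(A−BK) = [0.4516 0.7581; 0.7581 4.2903]
P' = Q + AᵀP(A−BK) = [11.7016 -3.7419; -3.7419 6.5403]
tr(P') = 18.2419


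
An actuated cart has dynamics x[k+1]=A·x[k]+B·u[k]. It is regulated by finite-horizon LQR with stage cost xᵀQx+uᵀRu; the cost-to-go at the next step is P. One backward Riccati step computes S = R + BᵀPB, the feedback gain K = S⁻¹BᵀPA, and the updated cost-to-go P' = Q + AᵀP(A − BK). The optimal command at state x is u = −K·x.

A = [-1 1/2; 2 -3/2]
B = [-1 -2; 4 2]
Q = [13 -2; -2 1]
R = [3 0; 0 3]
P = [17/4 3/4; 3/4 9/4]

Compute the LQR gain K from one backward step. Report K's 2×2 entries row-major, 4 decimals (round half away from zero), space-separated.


BᵀP = [-1.2500 8.2500; -7.0000 3.0000]
S = R + BᵀPB = [3 0; 0 3] + [34.2500 19.0000; 19.0000 20.0000] = [37.2500 19.0000; 19.0000 23.0000]
BᵀPA = [17.7500 -13.0000; 13.0000 -8.0000]
K = S⁻¹·BᵀPA = [0.3253 -0.2965; 0.2965 -0.1029]
A−BK = [-0.0817 -0.0023; 0.1059 -0.1082]
AᵀP(A−BK) = [0.6218 -0.3994; -0.3994 0.3222]
P' = Q + AᵀP(A−BK) = [13.6218 -2.3994; -2.3994 1.3222]
tr(P') = 14.9440

0.3253 -0.2965 0.2965 -0.1029


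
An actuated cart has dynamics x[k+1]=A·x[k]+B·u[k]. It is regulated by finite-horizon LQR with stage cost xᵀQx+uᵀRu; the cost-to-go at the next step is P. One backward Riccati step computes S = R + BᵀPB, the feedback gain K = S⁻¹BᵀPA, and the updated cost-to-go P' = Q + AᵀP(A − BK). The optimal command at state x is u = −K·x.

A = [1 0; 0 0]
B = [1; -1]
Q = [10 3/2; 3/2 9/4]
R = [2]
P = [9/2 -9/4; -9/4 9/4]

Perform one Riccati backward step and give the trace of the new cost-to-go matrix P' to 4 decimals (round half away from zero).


13.3113

BᵀP = [6.7500 -4.5000]
S = R + BᵀPB = [2] + [11.2500] = [13.2500]
BᵀPA = [6.7500 0.0000]
K = S⁻¹·BᵀPA = [0.5094 0.0000]
A−BK = [0.4906 0.0000; 0.5094 0.0000]
AᵀP(A−BK) = [1.0613 0.0000; 0.0000 0.0000]
P' = Q + AᵀP(A−BK) = [11.0613 1.5000; 1.5000 2.2500]
tr(P') = 13.3113


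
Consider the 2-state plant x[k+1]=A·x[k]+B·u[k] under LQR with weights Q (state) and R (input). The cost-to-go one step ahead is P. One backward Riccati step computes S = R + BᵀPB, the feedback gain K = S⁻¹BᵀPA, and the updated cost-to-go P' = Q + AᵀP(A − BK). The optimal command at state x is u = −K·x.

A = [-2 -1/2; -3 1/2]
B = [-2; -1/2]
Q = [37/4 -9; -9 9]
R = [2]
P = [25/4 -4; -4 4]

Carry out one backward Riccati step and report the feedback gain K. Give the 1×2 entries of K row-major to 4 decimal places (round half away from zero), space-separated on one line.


0.1500 0.4125

BᵀP = [-10.5000 6.0000]
S = R + BᵀPB = [2] + [18.0000] = [20.0000]
BᵀPA = [3.0000 8.2500]
K = S⁻¹·BᵀPA = [0.1500 0.4125]
A−BK = [-1.7000 0.3250; -2.9250 0.7063]
AᵀP(A−BK) = [12.5500 -2.9875; -2.9875 1.1594]
P' = Q + AᵀP(A−BK) = [21.8000 -11.9875; -11.9875 10.1594]
tr(P') = 31.9594


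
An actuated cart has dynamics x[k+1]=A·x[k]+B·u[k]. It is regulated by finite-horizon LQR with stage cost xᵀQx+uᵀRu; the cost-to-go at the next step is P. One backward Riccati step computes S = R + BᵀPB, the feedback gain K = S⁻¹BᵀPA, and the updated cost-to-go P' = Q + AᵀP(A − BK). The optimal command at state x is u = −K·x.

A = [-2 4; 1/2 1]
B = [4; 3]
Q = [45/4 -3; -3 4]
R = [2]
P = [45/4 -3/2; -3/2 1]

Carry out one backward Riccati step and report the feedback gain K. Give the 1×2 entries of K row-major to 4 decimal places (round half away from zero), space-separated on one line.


BᵀP = [40.5000 -3.0000]
S = R + BᵀPB = [2] + [153.0000] = [155.0000]
BᵀPA = [-82.5000 159.0000]
K = S⁻¹·BᵀPA = [-0.5323 1.0258]
A−BK = [0.1290 -0.1032; 2.0968 -2.0774]
AᵀP(A−BK) = [4.3387 -4.8710; -4.8710 5.8968]
P' = Q + AᵀP(A−BK) = [15.5887 -7.8710; -7.8710 9.8968]
tr(P') = 25.4855

-0.5323 1.0258
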